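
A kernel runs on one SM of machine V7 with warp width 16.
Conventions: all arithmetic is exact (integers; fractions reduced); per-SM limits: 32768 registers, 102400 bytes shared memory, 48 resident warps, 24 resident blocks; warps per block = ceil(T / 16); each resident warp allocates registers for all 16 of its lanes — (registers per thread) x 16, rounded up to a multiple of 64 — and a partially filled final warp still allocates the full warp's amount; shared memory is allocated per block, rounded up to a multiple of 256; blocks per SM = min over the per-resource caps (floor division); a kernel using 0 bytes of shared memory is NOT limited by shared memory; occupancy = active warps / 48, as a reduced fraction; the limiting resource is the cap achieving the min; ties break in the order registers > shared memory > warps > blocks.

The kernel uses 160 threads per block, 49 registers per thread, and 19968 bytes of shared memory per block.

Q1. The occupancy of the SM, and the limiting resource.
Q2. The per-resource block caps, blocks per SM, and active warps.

Answer: occupancy 5/8, limited by registers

registers: 3 blocks
shared memory: 5 blocks
warps: 4 blocks
blocks: 24 blocks

Answer: 3 blocks, 30 active warps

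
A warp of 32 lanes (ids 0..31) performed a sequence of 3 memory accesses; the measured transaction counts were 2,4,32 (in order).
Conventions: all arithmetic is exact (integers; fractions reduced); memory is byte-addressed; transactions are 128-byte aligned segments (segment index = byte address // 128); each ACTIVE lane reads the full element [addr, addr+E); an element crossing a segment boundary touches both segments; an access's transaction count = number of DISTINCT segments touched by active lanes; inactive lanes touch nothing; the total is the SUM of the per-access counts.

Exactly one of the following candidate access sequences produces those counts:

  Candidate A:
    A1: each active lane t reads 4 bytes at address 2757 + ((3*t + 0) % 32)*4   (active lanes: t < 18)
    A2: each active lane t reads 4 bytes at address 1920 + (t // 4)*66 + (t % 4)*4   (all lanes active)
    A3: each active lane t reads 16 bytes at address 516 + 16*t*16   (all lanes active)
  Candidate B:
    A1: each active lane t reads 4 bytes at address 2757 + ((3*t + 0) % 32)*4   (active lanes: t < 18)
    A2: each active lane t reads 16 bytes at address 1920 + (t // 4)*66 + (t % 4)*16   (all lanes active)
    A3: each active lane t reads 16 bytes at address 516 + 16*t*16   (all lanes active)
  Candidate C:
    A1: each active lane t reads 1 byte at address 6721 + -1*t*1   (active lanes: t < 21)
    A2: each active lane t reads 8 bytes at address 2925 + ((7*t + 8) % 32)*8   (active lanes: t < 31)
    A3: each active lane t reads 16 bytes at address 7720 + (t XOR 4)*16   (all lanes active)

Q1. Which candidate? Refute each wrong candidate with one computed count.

B: A2 gives 5 transactions, not 4
C: A1 gives 1 transaction, not 2
A: all counts match (2,4,32)

Answer: A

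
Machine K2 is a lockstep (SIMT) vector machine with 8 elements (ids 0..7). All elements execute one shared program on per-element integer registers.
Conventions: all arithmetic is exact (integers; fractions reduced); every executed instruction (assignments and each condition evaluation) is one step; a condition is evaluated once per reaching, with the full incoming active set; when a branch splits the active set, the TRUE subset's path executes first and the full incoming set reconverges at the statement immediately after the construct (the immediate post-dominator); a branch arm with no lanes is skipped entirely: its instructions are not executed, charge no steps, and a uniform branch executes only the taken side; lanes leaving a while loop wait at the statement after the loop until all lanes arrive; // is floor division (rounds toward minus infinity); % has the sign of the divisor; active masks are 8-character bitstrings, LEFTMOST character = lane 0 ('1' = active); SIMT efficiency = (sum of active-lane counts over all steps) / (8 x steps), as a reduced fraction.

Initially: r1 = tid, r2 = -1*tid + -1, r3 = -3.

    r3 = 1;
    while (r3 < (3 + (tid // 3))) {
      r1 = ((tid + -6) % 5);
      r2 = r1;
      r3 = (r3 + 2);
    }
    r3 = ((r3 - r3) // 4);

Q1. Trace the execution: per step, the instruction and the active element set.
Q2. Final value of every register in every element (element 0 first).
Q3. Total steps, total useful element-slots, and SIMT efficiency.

step 0: r3 <- 1                      11111111
step 1: eval (r3 < (3 + (tid // 3))) 11111111
step 2: r1 <- ((tid + -6) % 5)       11111111
step 3: r2 <- r1                     11111111
step 4: r3 <- (r3 + 2)               11111111
step 5: eval (r3 < (3 + (tid // 3))) 11111111
step 6: r1 <- ((tid + -6) % 5)       00011111
step 7: r2 <- r1                     00011111
step 8: r3 <- (r3 + 2)               00011111
step 9: eval (r3 < (3 + (tid // 3))) 00011111
step 10: r3 <- ((r3 - r3) // 4)       11111111

Answer: 11 steps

r1: 4,0,1,2,3,4,0,1
r2: 4,0,1,2,3,4,0,1
r3: 0,0,0,0,0,0,0,0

steps = 11; useful = 76; efficiency = 76/88 = 19/22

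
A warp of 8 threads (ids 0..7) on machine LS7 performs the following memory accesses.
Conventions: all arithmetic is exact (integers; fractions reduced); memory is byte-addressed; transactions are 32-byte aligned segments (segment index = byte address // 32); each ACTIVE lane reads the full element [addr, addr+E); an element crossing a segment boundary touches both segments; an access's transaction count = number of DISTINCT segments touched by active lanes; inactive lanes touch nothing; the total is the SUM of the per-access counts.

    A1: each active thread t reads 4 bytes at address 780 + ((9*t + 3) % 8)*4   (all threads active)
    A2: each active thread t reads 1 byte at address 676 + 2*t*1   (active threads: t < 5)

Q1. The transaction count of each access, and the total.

A1: 2 transactions
A2: 1 transaction

Answer: 2,1; total 3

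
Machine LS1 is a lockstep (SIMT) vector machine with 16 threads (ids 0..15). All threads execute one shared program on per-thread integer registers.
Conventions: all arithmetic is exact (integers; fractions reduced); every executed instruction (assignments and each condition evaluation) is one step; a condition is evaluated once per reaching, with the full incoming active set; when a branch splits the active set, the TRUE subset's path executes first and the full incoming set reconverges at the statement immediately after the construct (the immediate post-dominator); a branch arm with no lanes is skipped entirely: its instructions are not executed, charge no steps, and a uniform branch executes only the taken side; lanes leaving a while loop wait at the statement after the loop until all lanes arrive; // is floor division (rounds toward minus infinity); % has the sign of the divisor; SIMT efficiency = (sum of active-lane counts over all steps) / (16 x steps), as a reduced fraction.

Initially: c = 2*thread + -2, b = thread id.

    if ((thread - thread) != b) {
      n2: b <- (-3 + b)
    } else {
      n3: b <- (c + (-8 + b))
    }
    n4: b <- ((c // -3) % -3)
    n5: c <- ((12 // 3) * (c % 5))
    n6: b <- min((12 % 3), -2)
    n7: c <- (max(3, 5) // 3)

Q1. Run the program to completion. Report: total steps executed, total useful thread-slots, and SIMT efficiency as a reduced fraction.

Answer: 7 steps, 96 useful, 6/7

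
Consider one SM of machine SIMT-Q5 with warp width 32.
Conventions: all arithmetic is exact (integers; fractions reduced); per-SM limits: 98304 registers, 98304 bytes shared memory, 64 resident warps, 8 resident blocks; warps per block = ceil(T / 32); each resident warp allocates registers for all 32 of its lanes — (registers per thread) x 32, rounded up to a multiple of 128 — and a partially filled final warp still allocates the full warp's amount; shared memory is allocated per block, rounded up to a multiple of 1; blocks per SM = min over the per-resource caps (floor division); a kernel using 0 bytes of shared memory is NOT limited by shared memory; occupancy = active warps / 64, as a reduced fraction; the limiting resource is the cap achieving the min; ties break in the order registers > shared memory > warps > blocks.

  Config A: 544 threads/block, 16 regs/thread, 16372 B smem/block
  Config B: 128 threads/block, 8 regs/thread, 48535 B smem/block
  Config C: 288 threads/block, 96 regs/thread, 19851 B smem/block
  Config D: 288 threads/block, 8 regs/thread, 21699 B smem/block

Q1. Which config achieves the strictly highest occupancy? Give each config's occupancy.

occupancies: A 51/64, B 1/8, C 27/64, D 9/16

Answer: A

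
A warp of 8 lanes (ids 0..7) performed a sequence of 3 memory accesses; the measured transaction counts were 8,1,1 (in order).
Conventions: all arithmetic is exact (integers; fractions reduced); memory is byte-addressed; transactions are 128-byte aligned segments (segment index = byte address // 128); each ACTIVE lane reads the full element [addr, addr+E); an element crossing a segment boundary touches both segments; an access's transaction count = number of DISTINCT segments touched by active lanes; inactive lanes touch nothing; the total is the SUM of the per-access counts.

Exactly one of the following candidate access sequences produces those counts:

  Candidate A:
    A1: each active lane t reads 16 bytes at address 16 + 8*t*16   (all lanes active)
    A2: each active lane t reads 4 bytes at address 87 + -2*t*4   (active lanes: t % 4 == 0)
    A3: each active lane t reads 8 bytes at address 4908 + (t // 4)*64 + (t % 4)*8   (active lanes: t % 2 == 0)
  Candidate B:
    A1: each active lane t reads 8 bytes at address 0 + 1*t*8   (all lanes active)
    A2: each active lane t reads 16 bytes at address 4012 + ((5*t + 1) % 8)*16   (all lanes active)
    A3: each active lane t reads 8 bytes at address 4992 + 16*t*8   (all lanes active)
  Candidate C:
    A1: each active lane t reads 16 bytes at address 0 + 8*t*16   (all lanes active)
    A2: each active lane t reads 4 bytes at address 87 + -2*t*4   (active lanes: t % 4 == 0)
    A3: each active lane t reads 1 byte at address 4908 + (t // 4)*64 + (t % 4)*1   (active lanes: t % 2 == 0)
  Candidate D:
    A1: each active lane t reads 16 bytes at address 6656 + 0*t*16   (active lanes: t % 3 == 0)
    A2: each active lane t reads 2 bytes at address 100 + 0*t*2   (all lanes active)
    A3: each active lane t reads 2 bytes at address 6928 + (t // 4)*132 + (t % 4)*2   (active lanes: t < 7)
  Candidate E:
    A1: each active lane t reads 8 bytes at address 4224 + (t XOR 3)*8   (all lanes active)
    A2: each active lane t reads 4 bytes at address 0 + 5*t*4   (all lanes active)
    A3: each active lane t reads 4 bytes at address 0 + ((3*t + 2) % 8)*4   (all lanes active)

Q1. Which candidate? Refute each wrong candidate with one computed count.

A: A3 gives 2 transactions, not 1
B: A1 gives 1 transaction, not 8
D: A1 gives 1 transaction, not 8
E: A1 gives 1 transaction, not 8
C: all counts match (8,1,1)

Answer: C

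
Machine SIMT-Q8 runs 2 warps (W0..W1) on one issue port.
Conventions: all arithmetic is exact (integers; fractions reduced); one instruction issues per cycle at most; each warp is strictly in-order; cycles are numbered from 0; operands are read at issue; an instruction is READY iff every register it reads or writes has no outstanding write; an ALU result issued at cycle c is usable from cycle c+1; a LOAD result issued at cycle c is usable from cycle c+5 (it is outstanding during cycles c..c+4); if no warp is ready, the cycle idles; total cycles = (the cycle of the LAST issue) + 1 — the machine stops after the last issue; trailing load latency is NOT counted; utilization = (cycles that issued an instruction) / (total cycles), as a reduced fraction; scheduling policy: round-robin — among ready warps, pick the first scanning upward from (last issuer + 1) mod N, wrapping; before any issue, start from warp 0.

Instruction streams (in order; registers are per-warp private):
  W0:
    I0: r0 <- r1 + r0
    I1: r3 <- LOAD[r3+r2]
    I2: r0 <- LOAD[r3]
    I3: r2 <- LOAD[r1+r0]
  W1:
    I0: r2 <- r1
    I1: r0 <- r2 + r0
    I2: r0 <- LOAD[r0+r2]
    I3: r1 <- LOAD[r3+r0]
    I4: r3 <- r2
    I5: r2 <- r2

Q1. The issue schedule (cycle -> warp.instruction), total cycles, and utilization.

cycle 0: W0.I0
cycle 1: W1.I0
cycle 2: W0.I1
cycle 3: W1.I1
cycle 4: W1.I2
cycle 5: idle
cycle 6: idle
cycle 7: W0.I2
cycle 8: idle
cycle 9: W1.I3
cycle 10: W1.I4
cycle 11: W1.I5
cycle 12: W0.I3

Answer: 13 cycles, utilization 10/13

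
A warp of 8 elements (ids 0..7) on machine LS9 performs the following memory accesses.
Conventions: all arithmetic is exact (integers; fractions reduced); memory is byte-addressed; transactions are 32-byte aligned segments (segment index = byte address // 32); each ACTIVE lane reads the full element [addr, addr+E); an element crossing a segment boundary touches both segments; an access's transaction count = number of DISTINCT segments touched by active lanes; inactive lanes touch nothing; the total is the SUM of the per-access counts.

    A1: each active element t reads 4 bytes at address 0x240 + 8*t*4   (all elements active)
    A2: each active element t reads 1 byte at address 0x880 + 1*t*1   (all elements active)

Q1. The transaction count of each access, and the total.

A1: 8 transactions
A2: 1 transaction

Answer: 8,1; total 9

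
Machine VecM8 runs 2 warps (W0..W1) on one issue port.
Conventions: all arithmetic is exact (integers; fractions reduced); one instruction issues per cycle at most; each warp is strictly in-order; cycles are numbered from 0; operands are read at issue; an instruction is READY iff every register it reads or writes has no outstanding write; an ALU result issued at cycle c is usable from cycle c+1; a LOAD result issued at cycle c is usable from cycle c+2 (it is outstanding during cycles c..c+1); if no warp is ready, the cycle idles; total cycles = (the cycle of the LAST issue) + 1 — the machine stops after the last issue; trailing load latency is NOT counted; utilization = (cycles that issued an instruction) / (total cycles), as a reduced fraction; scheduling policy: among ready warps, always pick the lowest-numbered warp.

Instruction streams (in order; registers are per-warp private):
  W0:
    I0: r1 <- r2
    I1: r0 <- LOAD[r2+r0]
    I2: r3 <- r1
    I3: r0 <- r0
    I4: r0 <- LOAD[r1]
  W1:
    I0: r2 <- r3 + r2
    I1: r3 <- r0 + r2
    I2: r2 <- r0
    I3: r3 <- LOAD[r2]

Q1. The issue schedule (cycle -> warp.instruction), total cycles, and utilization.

cycle 0: W0.I0
cycle 1: W0.I1
cycle 2: W0.I2
cycle 3: W0.I3
cycle 4: W0.I4
cycle 5: W1.I0
cycle 6: W1.I1
cycle 7: W1.I2
cycle 8: W1.I3

Answer: 9 cycles, utilization 1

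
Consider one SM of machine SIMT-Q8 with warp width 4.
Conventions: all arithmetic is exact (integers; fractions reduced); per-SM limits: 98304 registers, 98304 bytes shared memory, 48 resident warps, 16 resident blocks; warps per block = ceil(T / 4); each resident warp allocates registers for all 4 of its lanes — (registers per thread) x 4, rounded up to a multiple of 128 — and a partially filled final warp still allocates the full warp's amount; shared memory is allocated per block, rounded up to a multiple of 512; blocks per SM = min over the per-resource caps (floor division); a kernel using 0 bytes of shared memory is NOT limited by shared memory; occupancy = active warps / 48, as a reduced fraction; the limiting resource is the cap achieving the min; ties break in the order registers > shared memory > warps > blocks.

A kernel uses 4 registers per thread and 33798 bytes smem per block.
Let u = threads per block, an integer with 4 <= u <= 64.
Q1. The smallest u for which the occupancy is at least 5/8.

Answer: u = 57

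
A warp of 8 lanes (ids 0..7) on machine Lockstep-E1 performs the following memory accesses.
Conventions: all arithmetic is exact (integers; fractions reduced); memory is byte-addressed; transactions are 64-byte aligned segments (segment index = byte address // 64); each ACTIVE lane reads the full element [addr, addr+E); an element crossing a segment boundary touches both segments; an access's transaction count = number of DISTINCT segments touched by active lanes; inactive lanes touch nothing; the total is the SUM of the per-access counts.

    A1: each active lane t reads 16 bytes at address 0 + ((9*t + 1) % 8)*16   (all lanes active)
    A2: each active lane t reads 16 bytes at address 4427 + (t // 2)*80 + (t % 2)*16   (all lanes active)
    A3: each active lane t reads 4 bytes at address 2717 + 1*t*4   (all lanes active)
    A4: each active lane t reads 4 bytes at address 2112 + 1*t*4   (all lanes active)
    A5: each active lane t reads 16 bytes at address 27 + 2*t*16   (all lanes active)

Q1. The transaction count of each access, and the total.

A1: 2 transactions
A2: 5 transactions
A3: 1 transaction
A4: 1 transaction
A5: 5 transactions

Answer: 2,5,1,1,5; total 14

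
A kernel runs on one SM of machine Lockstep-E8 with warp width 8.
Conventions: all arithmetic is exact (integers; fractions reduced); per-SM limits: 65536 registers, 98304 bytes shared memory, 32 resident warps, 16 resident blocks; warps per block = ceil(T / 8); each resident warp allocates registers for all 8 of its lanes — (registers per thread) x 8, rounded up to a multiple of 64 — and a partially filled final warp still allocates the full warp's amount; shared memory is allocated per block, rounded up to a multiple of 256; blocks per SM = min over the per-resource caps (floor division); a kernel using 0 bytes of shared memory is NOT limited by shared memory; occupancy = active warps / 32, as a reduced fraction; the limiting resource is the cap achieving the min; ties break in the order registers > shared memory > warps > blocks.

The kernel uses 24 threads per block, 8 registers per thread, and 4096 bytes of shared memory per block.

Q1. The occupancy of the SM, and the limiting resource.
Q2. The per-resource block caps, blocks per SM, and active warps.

Answer: occupancy 15/16, limited by warps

registers: 341 blocks
shared memory: 24 blocks
warps: 10 blocks
blocks: 16 blocks

Answer: 10 blocks, 30 active warps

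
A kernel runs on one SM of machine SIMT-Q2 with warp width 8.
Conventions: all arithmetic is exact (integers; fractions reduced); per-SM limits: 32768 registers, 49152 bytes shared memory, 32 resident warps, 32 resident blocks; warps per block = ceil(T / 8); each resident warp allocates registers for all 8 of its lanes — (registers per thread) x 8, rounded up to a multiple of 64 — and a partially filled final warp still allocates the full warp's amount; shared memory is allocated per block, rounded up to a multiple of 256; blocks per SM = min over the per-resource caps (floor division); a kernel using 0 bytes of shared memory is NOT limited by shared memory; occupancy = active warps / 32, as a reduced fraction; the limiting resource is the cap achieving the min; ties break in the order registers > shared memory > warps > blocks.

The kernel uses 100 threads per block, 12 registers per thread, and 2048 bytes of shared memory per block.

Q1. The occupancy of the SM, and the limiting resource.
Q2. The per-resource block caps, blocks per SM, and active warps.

Answer: occupancy 13/16, limited by warps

registers: 19 blocks
shared memory: 24 blocks
warps: 2 blocks
blocks: 32 blocks

Answer: 2 blocks, 26 active warps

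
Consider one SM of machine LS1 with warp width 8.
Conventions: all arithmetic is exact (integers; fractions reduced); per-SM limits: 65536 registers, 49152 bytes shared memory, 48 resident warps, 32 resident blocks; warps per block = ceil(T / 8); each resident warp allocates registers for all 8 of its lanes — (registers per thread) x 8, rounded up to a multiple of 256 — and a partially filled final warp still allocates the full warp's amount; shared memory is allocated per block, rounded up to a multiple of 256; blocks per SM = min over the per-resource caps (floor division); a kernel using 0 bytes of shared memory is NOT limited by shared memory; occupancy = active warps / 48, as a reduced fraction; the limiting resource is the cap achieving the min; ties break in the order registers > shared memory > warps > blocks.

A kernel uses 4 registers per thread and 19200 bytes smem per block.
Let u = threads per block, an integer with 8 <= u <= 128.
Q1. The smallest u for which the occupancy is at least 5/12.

Answer: u = 73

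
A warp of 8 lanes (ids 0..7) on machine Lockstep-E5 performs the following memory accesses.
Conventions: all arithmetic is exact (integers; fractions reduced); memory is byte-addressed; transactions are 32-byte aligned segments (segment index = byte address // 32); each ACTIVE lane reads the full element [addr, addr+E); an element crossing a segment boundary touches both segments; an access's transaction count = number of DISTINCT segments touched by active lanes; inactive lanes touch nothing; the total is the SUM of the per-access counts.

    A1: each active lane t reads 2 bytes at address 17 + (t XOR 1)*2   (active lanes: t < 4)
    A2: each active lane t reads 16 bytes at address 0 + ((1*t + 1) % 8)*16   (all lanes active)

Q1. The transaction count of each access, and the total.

A1: 1 transaction
A2: 4 transactions

Answer: 1,4; total 5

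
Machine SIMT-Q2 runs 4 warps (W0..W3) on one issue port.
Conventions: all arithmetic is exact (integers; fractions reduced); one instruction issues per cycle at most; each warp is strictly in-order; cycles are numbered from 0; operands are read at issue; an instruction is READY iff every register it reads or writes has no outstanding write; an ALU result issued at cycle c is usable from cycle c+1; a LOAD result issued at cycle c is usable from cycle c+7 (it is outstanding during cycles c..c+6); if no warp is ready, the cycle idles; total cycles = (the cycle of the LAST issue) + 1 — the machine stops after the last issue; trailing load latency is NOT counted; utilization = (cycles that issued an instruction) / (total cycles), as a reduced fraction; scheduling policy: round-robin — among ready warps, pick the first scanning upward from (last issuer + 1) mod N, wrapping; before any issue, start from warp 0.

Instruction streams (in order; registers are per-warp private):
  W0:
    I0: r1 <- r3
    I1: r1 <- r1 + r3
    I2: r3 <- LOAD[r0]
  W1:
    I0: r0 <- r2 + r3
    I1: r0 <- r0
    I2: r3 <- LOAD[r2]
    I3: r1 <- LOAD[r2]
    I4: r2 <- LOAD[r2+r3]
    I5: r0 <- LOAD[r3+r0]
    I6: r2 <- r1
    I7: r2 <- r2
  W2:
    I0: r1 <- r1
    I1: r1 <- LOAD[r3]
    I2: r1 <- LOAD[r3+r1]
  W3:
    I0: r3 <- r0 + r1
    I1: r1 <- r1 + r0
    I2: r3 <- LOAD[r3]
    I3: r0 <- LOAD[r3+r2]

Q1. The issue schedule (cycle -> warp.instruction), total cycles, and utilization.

cycle 0: W0.I0
cycle 1: W1.I0
cycle 2: W2.I0
cycle 3: W3.I0
cycle 4: W0.I1
cycle 5: W1.I1
cycle 6: W2.I1
cycle 7: W3.I1
cycle 8: W0.I2
cycle 9: W1.I2
cycle 10: W3.I2
cycle 11: W1.I3
cycle 12: idle
cycle 13: W2.I2
cycle 14: idle
cycle 15: idle
cycle 16: W1.I4
cycle 17: W3.I3
cycle 18: W1.I5
cycle 19: idle
cycle 20: idle
cycle 21: idle
cycle 22: idle
cycle 23: W1.I6
cycle 24: W1.I7

Answer: 25 cycles, utilization 18/25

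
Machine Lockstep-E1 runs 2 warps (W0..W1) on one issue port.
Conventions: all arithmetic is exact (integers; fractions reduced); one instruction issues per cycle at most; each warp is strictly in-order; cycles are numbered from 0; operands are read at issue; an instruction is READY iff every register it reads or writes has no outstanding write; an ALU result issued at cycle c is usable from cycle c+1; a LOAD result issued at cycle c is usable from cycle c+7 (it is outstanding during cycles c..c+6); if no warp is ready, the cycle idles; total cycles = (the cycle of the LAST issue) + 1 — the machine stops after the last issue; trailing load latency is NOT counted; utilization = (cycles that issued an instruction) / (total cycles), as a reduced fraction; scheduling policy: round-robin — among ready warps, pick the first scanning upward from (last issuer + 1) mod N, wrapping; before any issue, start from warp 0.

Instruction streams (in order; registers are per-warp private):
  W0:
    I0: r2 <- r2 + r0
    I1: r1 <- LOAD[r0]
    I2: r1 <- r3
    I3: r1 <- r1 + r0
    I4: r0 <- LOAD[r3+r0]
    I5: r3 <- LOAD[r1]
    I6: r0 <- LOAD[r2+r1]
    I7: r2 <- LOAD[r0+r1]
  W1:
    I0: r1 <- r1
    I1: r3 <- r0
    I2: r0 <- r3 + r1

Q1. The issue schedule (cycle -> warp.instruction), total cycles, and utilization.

cycle 0: W0.I0
cycle 1: W1.I0
cycle 2: W0.I1
cycle 3: W1.I1
cycle 4: W1.I2
cycle 5: idle
cycle 6: idle
cycle 7: idle
cycle 8: idle
cycle 9: W0.I2
cycle 10: W0.I3
cycle 11: W0.I4
cycle 12: W0.I5
cycle 13: idle
cycle 14: idle
cycle 15: idle
cycle 16: idle
cycle 17: idle
cycle 18: W0.I6
cycle 19: idle
cycle 20: idle
cycle 21: idle
cycle 22: idle
cycle 23: idle
cycle 24: idle
cycle 25: W0.I7

Answer: 26 cycles, utilization 11/26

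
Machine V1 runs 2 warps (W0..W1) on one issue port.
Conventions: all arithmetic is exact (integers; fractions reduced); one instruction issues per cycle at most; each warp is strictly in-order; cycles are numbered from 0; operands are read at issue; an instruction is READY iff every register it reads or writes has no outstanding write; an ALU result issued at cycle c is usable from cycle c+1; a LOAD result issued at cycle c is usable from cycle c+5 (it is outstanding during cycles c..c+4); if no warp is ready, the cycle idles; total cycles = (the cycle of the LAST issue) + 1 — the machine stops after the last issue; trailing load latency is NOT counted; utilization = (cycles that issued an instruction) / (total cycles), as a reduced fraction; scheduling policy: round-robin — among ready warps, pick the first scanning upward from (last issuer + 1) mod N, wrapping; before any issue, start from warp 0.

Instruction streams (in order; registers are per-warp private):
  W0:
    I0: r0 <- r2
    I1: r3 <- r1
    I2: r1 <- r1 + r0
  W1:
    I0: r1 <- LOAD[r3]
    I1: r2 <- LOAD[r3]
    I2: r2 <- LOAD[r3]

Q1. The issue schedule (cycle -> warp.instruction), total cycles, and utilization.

cycle 0: W0.I0
cycle 1: W1.I0
cycle 2: W0.I1
cycle 3: W1.I1
cycle 4: W0.I2
cycle 5: idle
cycle 6: idle
cycle 7: idle
cycle 8: W1.I2

Answer: 9 cycles, utilization 2/3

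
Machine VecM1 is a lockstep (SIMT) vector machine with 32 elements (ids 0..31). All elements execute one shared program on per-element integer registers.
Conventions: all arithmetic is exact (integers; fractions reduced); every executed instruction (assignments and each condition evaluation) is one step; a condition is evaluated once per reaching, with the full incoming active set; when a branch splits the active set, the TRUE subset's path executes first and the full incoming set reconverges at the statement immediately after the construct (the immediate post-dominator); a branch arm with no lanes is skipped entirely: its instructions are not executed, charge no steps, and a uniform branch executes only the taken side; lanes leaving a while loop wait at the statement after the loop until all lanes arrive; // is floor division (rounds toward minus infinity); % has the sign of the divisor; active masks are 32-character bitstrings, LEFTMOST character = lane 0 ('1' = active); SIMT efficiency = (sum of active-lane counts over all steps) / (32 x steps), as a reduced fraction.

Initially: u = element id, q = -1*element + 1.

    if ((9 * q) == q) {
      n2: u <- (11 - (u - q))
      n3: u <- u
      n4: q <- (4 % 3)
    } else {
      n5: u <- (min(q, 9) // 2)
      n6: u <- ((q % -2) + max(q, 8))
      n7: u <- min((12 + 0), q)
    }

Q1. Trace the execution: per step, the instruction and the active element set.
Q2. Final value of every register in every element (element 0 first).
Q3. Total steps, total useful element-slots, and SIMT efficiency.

step 0: eval ((9 * q) == q)          11111111111111111111111111111111
step 1: u <- (11 - (u - q))          01000000000000000000000000000000
step 2: u <- u                       01000000000000000000000000000000
step 3: q <- (4 % 3)                 01000000000000000000000000000000
step 4: u <- (min(q, 9) // 2)        10111111111111111111111111111111
step 5: u <- ((q % -2) + max(q, 8))  10111111111111111111111111111111
step 6: u <- min((12 + 0), q)        10111111111111111111111111111111

Answer: 7 steps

u: 1,10,-1,-2,-3,-4,-5,-6,-7,-8,-9,-10,-11,-12,-13,-14,-15,-16,-17,-18,-19,-20,-21,-22,-23,-24,-25,-26,-27,-28,-29,-30
q: 1,1,-1,-2,-3,-4,-5,-6,-7,-8,-9,-10,-11,-12,-13,-14,-15,-16,-17,-18,-19,-20,-21,-22,-23,-24,-25,-26,-27,-28,-29,-30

steps = 7; useful = 128; efficiency = 128/224 = 4/7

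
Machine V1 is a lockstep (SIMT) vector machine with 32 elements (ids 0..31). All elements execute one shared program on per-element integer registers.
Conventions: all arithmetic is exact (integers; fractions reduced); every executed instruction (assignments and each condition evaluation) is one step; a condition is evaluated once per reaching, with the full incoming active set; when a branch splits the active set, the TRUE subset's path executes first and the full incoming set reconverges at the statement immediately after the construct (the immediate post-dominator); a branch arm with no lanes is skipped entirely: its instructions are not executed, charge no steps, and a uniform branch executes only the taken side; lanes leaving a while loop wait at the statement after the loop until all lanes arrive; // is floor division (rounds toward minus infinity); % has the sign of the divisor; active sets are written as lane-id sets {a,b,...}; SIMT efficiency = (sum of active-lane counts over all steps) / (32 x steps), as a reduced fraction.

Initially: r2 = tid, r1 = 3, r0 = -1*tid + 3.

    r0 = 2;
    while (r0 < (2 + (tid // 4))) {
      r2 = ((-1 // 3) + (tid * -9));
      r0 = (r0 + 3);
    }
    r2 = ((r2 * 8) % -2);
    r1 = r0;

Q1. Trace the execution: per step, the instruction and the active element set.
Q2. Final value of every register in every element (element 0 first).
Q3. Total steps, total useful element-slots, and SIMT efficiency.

step 0: r0 <- 2                      {0,1,2,3,4,5,6,7,8,9,10,11,12,13,14,15,16,17,18,19,20,21,22,23,24,25,26,27,28,29,30,31}
step 1: eval (r0 < (2 + (tid // 4))) {0,1,2,3,4,5,6,7,8,9,10,11,12,13,14,15,16,17,18,19,20,21,22,23,24,25,26,27,28,29,30,31}
step 2: r2 <- ((-1 // 3) + (tid * -9)) {4,5,6,7,8,9,10,11,12,13,14,15,16,17,18,19,20,21,22,23,24,25,26,27,28,29,30,31}
step 3: r0 <- (r0 + 3)               {4,5,6,7,8,9,10,11,12,13,14,15,16,17,18,19,20,21,22,23,24,25,26,27,28,29,30,31}
step 4: eval (r0 < (2 + (tid // 4))) {4,5,6,7,8,9,10,11,12,13,14,15,16,17,18,19,20,21,22,23,24,25,26,27,28,29,30,31}
step 5: r2 <- ((-1 // 3) + (tid * -9)) {16,17,18,19,20,21,22,23,24,25,26,27,28,29,30,31}
step 6: r0 <- (r0 + 3)               {16,17,18,19,20,21,22,23,24,25,26,27,28,29,30,31}
step 7: eval (r0 < (2 + (tid // 4))) {16,17,18,19,20,21,22,23,24,25,26,27,28,29,30,31}
step 8: r2 <- ((-1 // 3) + (tid * -9)) {28,29,30,31}
step 9: r0 <- (r0 + 3)               {28,29,30,31}
step 10: eval (r0 < (2 + (tid // 4))) {28,29,30,31}
step 11: r2 <- ((r2 * 8) % -2)        {0,1,2,3,4,5,6,7,8,9,10,11,12,13,14,15,16,17,18,19,20,21,22,23,24,25,26,27,28,29,30,31}
step 12: r1 <- r0                     {0,1,2,3,4,5,6,7,8,9,10,11,12,13,14,15,16,17,18,19,20,21,22,23,24,25,26,27,28,29,30,31}

Answer: 13 steps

r2: 0,0,0,0,0,0,0,0,0,0,0,0,0,0,0,0,0,0,0,0,0,0,0,0,0,0,0,0,0,0,0,0
r1: 2,2,2,2,5,5,5,5,5,5,5,5,5,5,5,5,8,8,8,8,8,8,8,8,8,8,8,8,11,11,11,11
r0: 2,2,2,2,5,5,5,5,5,5,5,5,5,5,5,5,8,8,8,8,8,8,8,8,8,8,8,8,11,11,11,11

steps = 13; useful = 272; efficiency = 272/416 = 17/26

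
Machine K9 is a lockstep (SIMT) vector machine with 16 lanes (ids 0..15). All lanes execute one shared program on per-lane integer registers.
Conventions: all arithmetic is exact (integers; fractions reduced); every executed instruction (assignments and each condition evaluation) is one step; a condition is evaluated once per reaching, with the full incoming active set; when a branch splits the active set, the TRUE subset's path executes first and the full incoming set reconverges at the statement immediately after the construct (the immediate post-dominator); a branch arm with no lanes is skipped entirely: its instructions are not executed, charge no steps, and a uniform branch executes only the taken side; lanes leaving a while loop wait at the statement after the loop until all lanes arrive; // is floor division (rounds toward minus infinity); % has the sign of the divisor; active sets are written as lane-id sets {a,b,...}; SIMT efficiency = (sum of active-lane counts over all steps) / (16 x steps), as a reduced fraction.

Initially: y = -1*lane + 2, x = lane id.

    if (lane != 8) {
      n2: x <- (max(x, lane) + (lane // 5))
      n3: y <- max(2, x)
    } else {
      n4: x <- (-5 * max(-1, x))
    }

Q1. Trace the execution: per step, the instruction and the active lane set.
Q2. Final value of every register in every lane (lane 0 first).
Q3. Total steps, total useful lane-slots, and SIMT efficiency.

step 0: eval (lane != 8)             {0,1,2,3,4,5,6,7,8,9,10,11,12,13,14,15}
step 1: x <- (max(x, lane) + (lane // 5)) {0,1,2,3,4,5,6,7,9,10,11,12,13,14,15}
step 2: y <- max(2, x)               {0,1,2,3,4,5,6,7,9,10,11,12,13,14,15}
step 3: x <- (-5 * max(-1, x))       {8}

Answer: 4 steps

y: 2,2,2,3,4,6,7,8,-6,10,12,13,14,15,16,18
x: 0,1,2,3,4,6,7,8,-40,10,12,13,14,15,16,18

steps = 4; useful = 47; efficiency = 47/64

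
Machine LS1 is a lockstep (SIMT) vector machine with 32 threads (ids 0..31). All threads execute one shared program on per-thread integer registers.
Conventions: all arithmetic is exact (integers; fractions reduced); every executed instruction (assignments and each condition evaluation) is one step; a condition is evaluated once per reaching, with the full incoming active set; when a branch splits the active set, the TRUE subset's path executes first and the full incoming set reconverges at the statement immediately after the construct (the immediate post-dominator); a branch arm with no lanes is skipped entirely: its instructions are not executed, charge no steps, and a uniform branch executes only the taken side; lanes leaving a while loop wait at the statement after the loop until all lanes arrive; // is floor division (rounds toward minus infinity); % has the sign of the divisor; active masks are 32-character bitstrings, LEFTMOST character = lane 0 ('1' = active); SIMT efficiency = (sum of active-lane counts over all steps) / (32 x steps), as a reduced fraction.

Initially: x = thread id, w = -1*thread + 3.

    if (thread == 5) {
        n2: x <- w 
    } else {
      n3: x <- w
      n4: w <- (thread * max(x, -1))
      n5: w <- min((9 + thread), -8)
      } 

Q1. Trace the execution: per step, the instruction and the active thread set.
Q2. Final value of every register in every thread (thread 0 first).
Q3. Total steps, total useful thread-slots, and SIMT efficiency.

step 0: eval (thread == 5)           11111111111111111111111111111111
step 1: x <- w                       00000100000000000000000000000000
step 2: x <- w                       11111011111111111111111111111111
step 3: w <- (thread * max(x, -1))   11111011111111111111111111111111
step 4: w <- min((9 + thread), -8)   11111011111111111111111111111111

Answer: 5 steps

x: 3,2,1,0,-1,-2,-3,-4,-5,-6,-7,-8,-9,-10,-11,-12,-13,-14,-15,-16,-17,-18,-19,-20,-21,-22,-23,-24,-25,-26,-27,-28
w: -8,-8,-8,-8,-8,-2,-8,-8,-8,-8,-8,-8,-8,-8,-8,-8,-8,-8,-8,-8,-8,-8,-8,-8,-8,-8,-8,-8,-8,-8,-8,-8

steps = 5; useful = 126; efficiency = 126/160 = 63/80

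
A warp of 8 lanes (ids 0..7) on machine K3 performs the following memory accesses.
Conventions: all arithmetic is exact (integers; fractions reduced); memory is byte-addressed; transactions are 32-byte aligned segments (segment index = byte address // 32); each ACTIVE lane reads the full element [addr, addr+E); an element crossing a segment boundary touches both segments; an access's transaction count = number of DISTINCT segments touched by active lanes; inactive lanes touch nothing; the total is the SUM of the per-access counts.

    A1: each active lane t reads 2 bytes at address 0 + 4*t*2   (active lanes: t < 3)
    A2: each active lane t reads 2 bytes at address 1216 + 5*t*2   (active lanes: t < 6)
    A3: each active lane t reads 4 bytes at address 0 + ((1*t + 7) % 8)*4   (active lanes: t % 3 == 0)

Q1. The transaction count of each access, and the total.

A1: 1 transaction
A2: 2 transactions
A3: 1 transaction

Answer: 1,2,1; total 4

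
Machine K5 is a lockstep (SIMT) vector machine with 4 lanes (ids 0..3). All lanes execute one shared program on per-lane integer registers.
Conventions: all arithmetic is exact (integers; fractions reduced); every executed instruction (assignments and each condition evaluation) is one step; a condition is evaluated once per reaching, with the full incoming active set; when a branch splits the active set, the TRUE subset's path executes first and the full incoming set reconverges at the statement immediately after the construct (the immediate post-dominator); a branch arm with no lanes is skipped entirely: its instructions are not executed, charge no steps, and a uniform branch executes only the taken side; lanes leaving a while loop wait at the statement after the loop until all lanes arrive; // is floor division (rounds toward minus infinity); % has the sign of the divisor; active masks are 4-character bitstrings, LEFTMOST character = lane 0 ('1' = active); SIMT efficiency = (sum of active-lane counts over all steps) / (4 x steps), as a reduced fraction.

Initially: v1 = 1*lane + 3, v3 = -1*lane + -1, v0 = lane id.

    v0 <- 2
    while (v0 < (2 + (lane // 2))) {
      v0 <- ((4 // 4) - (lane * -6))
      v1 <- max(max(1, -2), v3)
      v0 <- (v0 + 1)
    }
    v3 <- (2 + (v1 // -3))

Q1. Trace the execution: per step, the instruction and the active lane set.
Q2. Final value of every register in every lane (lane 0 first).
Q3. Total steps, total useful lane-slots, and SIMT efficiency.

step 0: v0 <- 2                      1111
step 1: eval (v0 < (2 + (lane // 2))) 1111
step 2: v0 <- ((4 // 4) - (lane * -6)) 0011
step 3: v1 <- max(max(1, -2), v3)    0011
step 4: v0 <- (v0 + 1)               0011
step 5: eval (v0 < (2 + (lane // 2))) 0011
step 6: v3 <- (2 + (v1 // -3))       1111

Answer: 7 steps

v1: 3,4,1,1
v3: 1,0,1,1
v0: 2,2,14,20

steps = 7; useful = 20; efficiency = 20/28 = 5/7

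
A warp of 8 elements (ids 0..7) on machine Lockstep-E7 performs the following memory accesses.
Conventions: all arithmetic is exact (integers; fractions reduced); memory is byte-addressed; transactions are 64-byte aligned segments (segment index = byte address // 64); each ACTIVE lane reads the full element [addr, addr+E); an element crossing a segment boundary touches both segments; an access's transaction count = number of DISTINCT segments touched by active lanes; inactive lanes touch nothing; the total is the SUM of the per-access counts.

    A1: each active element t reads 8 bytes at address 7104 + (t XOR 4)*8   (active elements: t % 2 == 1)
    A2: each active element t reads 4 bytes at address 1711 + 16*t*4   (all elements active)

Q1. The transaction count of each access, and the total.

A1: 1 transaction
A2: 8 transactions

Answer: 1,8; total 9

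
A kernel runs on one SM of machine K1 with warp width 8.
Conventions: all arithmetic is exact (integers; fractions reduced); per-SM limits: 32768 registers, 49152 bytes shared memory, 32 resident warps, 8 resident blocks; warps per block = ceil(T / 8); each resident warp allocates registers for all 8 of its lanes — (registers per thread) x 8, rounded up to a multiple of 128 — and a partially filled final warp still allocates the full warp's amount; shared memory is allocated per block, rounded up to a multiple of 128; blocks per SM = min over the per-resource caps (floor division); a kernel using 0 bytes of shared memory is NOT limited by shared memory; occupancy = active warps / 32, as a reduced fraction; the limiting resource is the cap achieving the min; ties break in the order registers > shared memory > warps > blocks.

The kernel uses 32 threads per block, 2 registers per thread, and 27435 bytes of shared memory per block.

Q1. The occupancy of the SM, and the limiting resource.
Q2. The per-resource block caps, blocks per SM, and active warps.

Answer: occupancy 1/8, limited by shared memory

registers: 64 blocks
shared memory: 1 block
warps: 8 blocks
blocks: 8 blocks

Answer: 1 block, 4 active warps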